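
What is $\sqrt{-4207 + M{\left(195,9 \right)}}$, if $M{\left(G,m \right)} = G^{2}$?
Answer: $\sqrt{33818} \approx 183.9$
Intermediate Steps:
$\sqrt{-4207 + M{\left(195,9 \right)}} = \sqrt{-4207 + 195^{2}} = \sqrt{-4207 + 38025} = \sqrt{33818}$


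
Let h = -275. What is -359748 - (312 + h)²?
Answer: -361117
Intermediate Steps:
-359748 - (312 + h)² = -359748 - (312 - 275)² = -359748 - 1*37² = -359748 - 1*1369 = -359748 - 1369 = -361117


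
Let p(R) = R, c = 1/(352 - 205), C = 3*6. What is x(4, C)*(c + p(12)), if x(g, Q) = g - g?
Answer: 0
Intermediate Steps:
C = 18
x(g, Q) = 0
c = 1/147 ≈ 0.0068027
x(4, C)*(c + p(12)) = 0*(1/147 + 12) = 0*(1765/147) = 0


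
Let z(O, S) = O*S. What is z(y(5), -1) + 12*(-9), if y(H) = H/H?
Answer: -109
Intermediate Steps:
y(H) = 1
z(y(5), -1) + 12*(-9) = 1*(-1) + 12*(-9) = -1 - 108 = -109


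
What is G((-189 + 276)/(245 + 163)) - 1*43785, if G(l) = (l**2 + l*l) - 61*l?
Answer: -405043131/9248 ≈ -43798.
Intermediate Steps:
G(l) = -61*l + 2*l**2 (G(l) = (l**2 + l**2) - 61*l = 2*l**2 - 61*l = -61*l + 2*l**2)
G((-189 + 276)/(245 + 163)) - 1*43785 = ((-189 + 276)/(245 + 163))*(-61 + 2*((-189 + 276)/(245 + 163))) - 1*43785 = (87/408)*(-61 + 2*(87/408)) - 43785 = (87*(1/408))*(-61 + 2*(87*(1/408))) - 43785 = 29*(-61 + 2*(29/136))/136 - 43785 = 29*(-61 + 29/68)/136 - 43785 = (29/136)*(-4119/68) - 43785 = -119451/9248 - 43785 = -405043131/9248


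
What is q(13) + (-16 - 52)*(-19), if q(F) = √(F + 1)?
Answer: 1292 + √14 ≈ 1295.7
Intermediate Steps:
q(F) = √(1 + F)
q(13) + (-16 - 52)*(-19) = √(1 + 13) + (-16 - 52)*(-19) = √14 - 68*(-19) = √14 + 1292 = 1292 + √14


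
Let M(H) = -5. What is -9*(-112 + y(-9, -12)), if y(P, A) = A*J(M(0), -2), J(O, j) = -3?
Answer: 684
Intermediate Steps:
y(P, A) = -3*A (y(P, A) = A*(-3) = -3*A)
-9*(-112 + y(-9, -12)) = -9*(-112 - 3*(-12)) = -9*(-112 + 36) = -9*(-76) = 684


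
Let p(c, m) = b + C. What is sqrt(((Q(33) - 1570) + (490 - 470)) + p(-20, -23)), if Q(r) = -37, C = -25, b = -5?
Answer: 7*I*sqrt(33) ≈ 40.212*I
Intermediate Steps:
p(c, m) = -30 (p(c, m) = -5 - 25 = -30)
sqrt(((Q(33) - 1570) + (490 - 470)) + p(-20, -23)) = sqrt(((-37 - 1570) + (490 - 470)) - 30) = sqrt((-1607 + 20) - 30) = sqrt(-1587 - 30) = sqrt(-1617) = 7*I*sqrt(33)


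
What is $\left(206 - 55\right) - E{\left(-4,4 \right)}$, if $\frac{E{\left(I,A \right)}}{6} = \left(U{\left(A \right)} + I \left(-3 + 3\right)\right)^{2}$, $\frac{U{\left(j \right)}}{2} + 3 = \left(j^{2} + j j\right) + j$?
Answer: $-25985$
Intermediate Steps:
$U{\left(j \right)} = -6 + 2 j + 4 j^{2}$ ($U{\left(j \right)} = -6 + 2 \left(\left(j^{2} + j j\right) + j\right) = -6 + 2 \left(\left(j^{2} + j^{2}\right) + j\right) = -6 + 2 \left(2 j^{2} + j\right) = -6 + 2 \left(j + 2 j^{2}\right) = -6 + \left(2 j + 4 j^{2}\right) = -6 + 2 j + 4 j^{2}$)
$E{\left(I,A \right)} = 6 \left(-6 + 2 A + 4 A^{2}\right)^{2}$ ($E{\left(I,A \right)} = 6 \left(\left(-6 + 2 A + 4 A^{2}\right) + I \left(-3 + 3\right)\right)^{2} = 6 \left(\left(-6 + 2 A + 4 A^{2}\right) + I 0\right)^{2} = 6 \left(\left(-6 + 2 A + 4 A^{2}\right) + 0\right)^{2} = 6 \left(-6 + 2 A + 4 A^{2}\right)^{2}$)
$\left(206 - 55\right) - E{\left(-4,4 \right)} = \left(206 - 55\right) - 24 \left(-3 + 4 + 2 \cdot 4^{2}\right)^{2} = 151 - 24 \left(-3 + 4 + 2 \cdot 16\right)^{2} = 151 - 24 \left(-3 + 4 + 32\right)^{2} = 151 - 24 \cdot 33^{2} = 151 - 24 \cdot 1089 = 151 - 26136 = -25985$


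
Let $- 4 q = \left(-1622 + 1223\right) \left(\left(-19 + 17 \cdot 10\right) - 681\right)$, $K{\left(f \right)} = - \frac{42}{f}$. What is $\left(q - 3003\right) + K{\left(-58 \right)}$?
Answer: $- \frac{3240447}{58} \approx -55870.0$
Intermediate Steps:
$q = - \frac{105735}{2}$ ($q = - \frac{\left(-1622 + 1223\right) \left(\left(-19 + 17 \cdot 10\right) - 681\right)}{4} = - \frac{\left(-399\right) \left(\left(-19 + 170\right) - 681\right)}{4} = - \frac{\left(-399\right) \left(151 - 681\right)}{4} = - \frac{\left(-399\right) \left(-530\right)}{4} = \left(- \frac{1}{4}\right) 211470 = - \frac{105735}{2} \approx -52868.0$)
$\left(q - 3003\right) + K{\left(-58 \right)} = \left(- \frac{105735}{2} - 3003\right) - \frac{42}{-58} = - \frac{111741}{2} - - \frac{21}{29} = - \frac{111741}{2} + \frac{21}{29} = - \frac{3240447}{58}$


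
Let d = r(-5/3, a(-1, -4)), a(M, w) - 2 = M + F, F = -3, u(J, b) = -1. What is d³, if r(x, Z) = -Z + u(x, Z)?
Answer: 1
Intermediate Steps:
a(M, w) = -1 + M (a(M, w) = 2 + (M - 3) = 2 + (-3 + M) = -1 + M)
r(x, Z) = -1 - Z (r(x, Z) = -Z - 1 = -1 - Z)
d = 1 (d = -1 - (-1 - 1) = -1 - 1*(-2) = -1 + 2 = 1)
d³ = 1³ = 1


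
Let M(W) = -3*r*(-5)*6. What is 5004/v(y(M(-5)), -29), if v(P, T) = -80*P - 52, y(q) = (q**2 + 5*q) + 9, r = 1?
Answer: -1251/171193 ≈ -0.0073075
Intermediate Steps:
M(W) = 90 (M(W) = -3*1*(-5)*6 = -(-15)*6 = -3*(-30) = 90)
y(q) = 9 + q**2 + 5*q
v(P, T) = -52 - 80*P
5004/v(y(M(-5)), -29) = 5004/(-52 - 80*(9 + 90**2 + 5*90)) = 5004/(-52 - 80*(9 + 8100 + 450)) = 5004/(-52 - 80*8559) = 5004/(-52 - 684720) = 5004/(-684772) = 5004*(-1/684772) = -1251/171193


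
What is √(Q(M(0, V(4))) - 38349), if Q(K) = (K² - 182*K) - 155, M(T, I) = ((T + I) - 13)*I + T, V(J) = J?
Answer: 8*I*√479 ≈ 175.09*I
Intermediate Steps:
M(T, I) = T + I*(-13 + I + T) (M(T, I) = ((I + T) - 13)*I + T = (-13 + I + T)*I + T = I*(-13 + I + T) + T = T + I*(-13 + I + T))
Q(K) = -155 + K² - 182*K
√(Q(M(0, V(4))) - 38349) = √((-155 + (0 + 4² - 13*4 + 4*0)² - 182*(0 + 4² - 13*4 + 4*0)) - 38349) = √((-155 + (0 + 16 - 52 + 0)² - 182*(0 + 16 - 52 + 0)) - 38349) = √((-155 + (-36)² - 182*(-36)) - 38349) = √((-155 + 1296 + 6552) - 38349) = √(7693 - 38349) = √(-30656) = 8*I*√479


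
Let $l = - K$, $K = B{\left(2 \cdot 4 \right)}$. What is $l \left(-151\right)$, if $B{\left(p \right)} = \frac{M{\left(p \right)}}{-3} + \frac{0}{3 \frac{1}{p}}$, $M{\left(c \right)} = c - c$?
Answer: $0$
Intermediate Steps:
$M{\left(c \right)} = 0$
$B{\left(p \right)} = 0$ ($B{\left(p \right)} = \frac{0}{-3} + \frac{0}{3 \frac{1}{p}} = 0 \left(- \frac{1}{3}\right) + 0 \frac{p}{3} = 0 + 0 = 0$)
$K = 0$
$l = 0$ ($l = \left(-1\right) 0 = 0$)
$l \left(-151\right) = 0 \left(-151\right) = 0$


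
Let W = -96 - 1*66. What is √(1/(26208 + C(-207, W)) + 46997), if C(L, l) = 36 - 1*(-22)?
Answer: √32423359849998/26266 ≈ 216.79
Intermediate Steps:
W = -162 (W = -96 - 66 = -162)
C(L, l) = 58 (C(L, l) = 36 + 22 = 58)
√(1/(26208 + C(-207, W)) + 46997) = √(1/(26208 + 58) + 46997) = √(1/26266 + 46997) = √(1234423203/26266) = √32423359849998/26266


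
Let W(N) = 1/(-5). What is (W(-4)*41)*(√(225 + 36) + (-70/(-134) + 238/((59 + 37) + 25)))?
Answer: -827421/40535 - 123*√29/5 ≈ -152.89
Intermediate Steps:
W(N) = -⅕
(W(-4)*41)*(√(225 + 36) + (-70/(-134) + 238/((59 + 37) + 25))) = (-⅕*41)*(√(225 + 36) + (-70/(-134) + 238/((59 + 37) + 25))) = -41*(√261 + (-70*(-1/134) + 238/(96 + 25)))/5 = -41*(3*√29 + (35/67 + 238/121))/5 = -41*(3*√29 + 20181/8107)/5 = -41*(20181/8107 + 3*√29)/5 = -827421/40535 - 123*√29/5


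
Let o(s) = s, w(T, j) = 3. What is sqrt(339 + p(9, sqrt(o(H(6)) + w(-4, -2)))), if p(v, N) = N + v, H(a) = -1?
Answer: sqrt(348 + sqrt(2)) ≈ 18.693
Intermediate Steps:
sqrt(339 + p(9, sqrt(o(H(6)) + w(-4, -2)))) = sqrt(339 + (sqrt(-1 + 3) + 9)) = sqrt(339 + (sqrt(2) + 9)) = sqrt(339 + (9 + sqrt(2))) = sqrt(348 + sqrt(2))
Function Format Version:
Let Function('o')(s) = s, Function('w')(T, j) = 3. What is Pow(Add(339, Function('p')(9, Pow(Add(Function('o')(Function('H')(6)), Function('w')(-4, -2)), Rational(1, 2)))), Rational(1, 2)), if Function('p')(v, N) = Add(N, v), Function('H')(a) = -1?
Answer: Pow(Add(348, Pow(2, Rational(1, 2))), Rational(1, 2)) ≈ 18.693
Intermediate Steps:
Pow(Add(339, Function('p')(9, Pow(Add(Function('o')(Function('H')(6)), Function('w')(-4, -2)), Rational(1, 2)))), Rational(1, 2)) = Pow(Add(339, Add(Pow(Add(-1, 3), Rational(1, 2)), 9)), Rational(1, 2)) = Pow(Add(339, Add(Pow(2, Rational(1, 2)), 9)), Rational(1, 2)) = Pow(Add(339, Add(9, Pow(2, Rational(1, 2)))), Rational(1, 2)) = Pow(Add(348, Pow(2, Rational(1, 2))), Rational(1, 2))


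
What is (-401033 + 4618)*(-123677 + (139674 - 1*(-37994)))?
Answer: -21402842265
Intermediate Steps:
(-401033 + 4618)*(-123677 + (139674 - 1*(-37994))) = -396415*(-123677 + (139674 + 37994)) = -396415*(-123677 + 177668) = -396415*53991 = -21402842265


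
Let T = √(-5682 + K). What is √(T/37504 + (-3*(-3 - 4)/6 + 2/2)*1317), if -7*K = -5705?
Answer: √(130248729216 + 586*I*√4867)/4688 ≈ 76.984 + 1.2082e-5*I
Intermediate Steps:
K = 815 (K = -⅐*(-5705) = 815)
T = I*√4867 (T = √(-5682 + 815) = √(-4867) = I*√4867 ≈ 69.764*I)
√(T/37504 + (-3*(-3 - 4)/6 + 2/2)*1317) = √((I*√4867)/37504 + (-3*(-3 - 4)/6 + 2/2)*1317) = √((I*√4867)*(1/37504) + (-3*(-7)*(⅙) + 2*(½))*1317) = √(I*√4867/37504 + (21*(⅙) + 1)*1317) = √(I*√4867/37504 + (7/2 + 1)*1317) = √(I*√4867/37504 + (9/2)*1317) = √(I*√4867/37504 + 11853/2) = √(11853/2 + I*√4867/37504)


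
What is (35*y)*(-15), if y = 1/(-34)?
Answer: 525/34 ≈ 15.441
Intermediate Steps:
y = -1/34 (y = 1*(-1/34) = -1/34 ≈ -0.029412)
(35*y)*(-15) = (35*(-1/34))*(-15) = -35/34*(-15) = 525/34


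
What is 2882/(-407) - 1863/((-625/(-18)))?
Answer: -1404508/23125 ≈ -60.735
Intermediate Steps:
2882/(-407) - 1863/((-625/(-18))) = 2882*(-1/407) - 1863/((-625*(-1)/18)) = -262/37 - 1863/((-125*(-5/18))) = -262/37 - 1863/625/18 = -262/37 - 1863*18/625 = -262/37 - 33534/625 = -1404508/23125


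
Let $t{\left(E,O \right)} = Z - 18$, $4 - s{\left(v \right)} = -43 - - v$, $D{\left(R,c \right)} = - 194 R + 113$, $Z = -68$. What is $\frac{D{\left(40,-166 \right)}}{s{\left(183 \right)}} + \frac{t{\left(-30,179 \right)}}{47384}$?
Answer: $\frac{45291719}{805528} \approx 56.226$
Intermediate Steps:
$D{\left(R,c \right)} = 113 - 194 R$
$s{\left(v \right)} = 47 - v$ ($s{\left(v \right)} = 4 - \left(-43 - - v\right) = 4 - \left(-43 + v\right) = 47 - v$)
$t{\left(E,O \right)} = -86$ ($t{\left(E,O \right)} = -68 - 18 = -86$)
$\frac{D{\left(40,-166 \right)}}{s{\left(183 \right)}} + \frac{t{\left(-30,179 \right)}}{47384} = \frac{113 - 7760}{47 - 183} - \frac{86}{47384} = \frac{113 - 7760}{47 - 183} - \frac{43}{23692} = - \frac{7647}{-136} - \frac{43}{23692} = \left(-7647\right) \left(- \frac{1}{136}\right) - \frac{43}{23692} = \frac{7647}{136} - \frac{43}{23692} = \frac{45291719}{805528}$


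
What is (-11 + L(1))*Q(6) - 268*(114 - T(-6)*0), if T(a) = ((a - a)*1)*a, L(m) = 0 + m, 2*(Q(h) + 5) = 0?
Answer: -30502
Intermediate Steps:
Q(h) = -5 (Q(h) = -5 + (1/2)*0 = -5 + 0 = -5)
L(m) = m
T(a) = 0 (T(a) = (0*1)*a = 0*a = 0)
(-11 + L(1))*Q(6) - 268*(114 - T(-6)*0) = (-11 + 1)*(-5) - 268*(114 - 0*0) = -10*(-5) - 268*(114 - 1*0) = 50 - 268*(114 + 0) = 50 - 268*114 = 50 - 30552 = -30502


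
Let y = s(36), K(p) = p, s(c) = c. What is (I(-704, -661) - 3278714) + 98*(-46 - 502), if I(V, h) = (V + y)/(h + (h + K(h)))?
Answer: -6608184226/1983 ≈ -3.3324e+6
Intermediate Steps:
y = 36
I(V, h) = (36 + V)/(3*h) (I(V, h) = (V + 36)/(h + (h + h)) = (36 + V)/(h + 2*h) = (36 + V)/((3*h)) = (36 + V)*(1/(3*h)) = (36 + V)/(3*h))
(I(-704, -661) - 3278714) + 98*(-46 - 502) = ((⅓)*(36 - 704)/(-661) - 3278714) + 98*(-46 - 502) = ((⅓)*(-1/661)*(-668) - 3278714) + 98*(-548) = (668/1983 - 3278714) - 53704 = -6501689194/1983 - 53704 = -6608184226/1983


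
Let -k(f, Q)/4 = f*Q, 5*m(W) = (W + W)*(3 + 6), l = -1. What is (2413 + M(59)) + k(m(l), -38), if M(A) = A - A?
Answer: 9329/5 ≈ 1865.8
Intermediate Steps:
M(A) = 0
m(W) = 18*W/5 (m(W) = ((W + W)*(3 + 6))/5 = ((2*W)*9)/5 = (18*W)/5 = 18*W/5)
k(f, Q) = -4*Q*f (k(f, Q) = -4*f*Q = -4*Q*f)
(2413 + M(59)) + k(m(l), -38) = (2413 + 0) - 4*(-38)*(18/5)*(-1) = 2413 - 4*(-38)*(-18/5) = 2413 - 2736/5 = 9329/5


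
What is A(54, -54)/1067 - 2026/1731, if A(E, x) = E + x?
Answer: -2026/1731 ≈ -1.1704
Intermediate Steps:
A(54, -54)/1067 - 2026/1731 = (54 - 54)/1067 - 2026/1731 = 0*(1/1067) - 2026*1/1731 = 0 - 2026/1731 = -2026/1731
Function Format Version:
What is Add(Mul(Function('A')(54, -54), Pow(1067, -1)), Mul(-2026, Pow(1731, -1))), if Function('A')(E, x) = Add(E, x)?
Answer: Rational(-2026, 1731) ≈ -1.1704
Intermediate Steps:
Add(Mul(Function('A')(54, -54), Pow(1067, -1)), Mul(-2026, Pow(1731, -1))) = Add(Mul(Add(54, -54), Pow(1067, -1)), Mul(-2026, Pow(1731, -1))) = Add(Mul(0, Rational(1, 1067)), Mul(-2026, Rational(1, 1731))) = Add(0, Rational(-2026, 1731)) = Rational(-2026, 1731)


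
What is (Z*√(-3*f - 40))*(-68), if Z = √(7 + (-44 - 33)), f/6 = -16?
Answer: -272*I*√1085 ≈ -8959.5*I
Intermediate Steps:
f = -96 (f = 6*(-16) = -96)
Z = I*√70 (Z = √(7 - 77) = √(-70) = I*√70 ≈ 8.3666*I)
(Z*√(-3*f - 40))*(-68) = ((I*√70)*√(-3*(-96) - 40))*(-68) = ((I*√70)*√(288 - 40))*(-68) = ((I*√70)*√248)*(-68) = ((I*√70)*(2*√62))*(-68) = (4*I*√1085)*(-68) = -272*I*√1085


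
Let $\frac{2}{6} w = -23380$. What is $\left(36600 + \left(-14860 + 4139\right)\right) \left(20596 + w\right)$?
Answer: $-1282149176$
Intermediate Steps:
$w = -70140$ ($w = 3 \left(-23380\right) = -70140$)
$\left(36600 + \left(-14860 + 4139\right)\right) \left(20596 + w\right) = \left(36600 + \left(-14860 + 4139\right)\right) \left(20596 - 70140\right) = \left(36600 - 10721\right) \left(-49544\right) = 25879 \left(-49544\right) = -1282149176$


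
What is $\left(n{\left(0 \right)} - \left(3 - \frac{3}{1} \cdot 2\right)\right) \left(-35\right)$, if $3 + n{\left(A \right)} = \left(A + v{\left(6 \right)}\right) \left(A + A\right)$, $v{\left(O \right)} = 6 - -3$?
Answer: $0$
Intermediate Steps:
$v{\left(O \right)} = 9$ ($v{\left(O \right)} = 6 + 3 = 9$)
$n{\left(A \right)} = -3 + 2 A \left(9 + A\right)$ ($n{\left(A \right)} = -3 + \left(A + 9\right) \left(A + A\right) = -3 + \left(9 + A\right) 2 A = -3 + 2 A \left(9 + A\right)$)
$\left(n{\left(0 \right)} - \left(3 - \frac{3}{1} \cdot 2\right)\right) \left(-35\right) = \left(\left(-3 + 2 \cdot 0^{2} + 18 \cdot 0\right) - \left(3 - \frac{3}{1} \cdot 2\right)\right) \left(-35\right) = \left(\left(-3 + 2 \cdot 0 + 0\right) - \left(3 - 3 \cdot 1 \cdot 2\right)\right) \left(-35\right) = \left(\left(-3 + 0 + 0\right) + \left(3 \cdot 2 - 3\right)\right) \left(-35\right) = \left(-3 + \left(6 - 3\right)\right) \left(-35\right) = \left(-3 + 3\right) \left(-35\right) = 0 \left(-35\right) = 0$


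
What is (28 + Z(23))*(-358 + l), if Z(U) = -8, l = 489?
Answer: 2620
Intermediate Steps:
(28 + Z(23))*(-358 + l) = (28 - 8)*(-358 + 489) = 20*131 = 2620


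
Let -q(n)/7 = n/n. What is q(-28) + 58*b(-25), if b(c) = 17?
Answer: 979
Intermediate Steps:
q(n) = -7 (q(n) = -7*n/n = -7*1 = -7)
q(-28) + 58*b(-25) = -7 + 58*17 = -7 + 986 = 979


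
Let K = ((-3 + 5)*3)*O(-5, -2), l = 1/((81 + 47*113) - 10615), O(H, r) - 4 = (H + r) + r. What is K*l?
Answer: 10/1741 ≈ 0.0057438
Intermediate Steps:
O(H, r) = 4 + H + 2*r (O(H, r) = 4 + ((H + r) + r) = 4 + (H + 2*r) = 4 + H + 2*r)
l = -1/5223 (l = 1/((81 + 5311) - 10615) = 1/(5392 - 10615) = 1/(-5223) = -1/5223 ≈ -0.00019146)
K = -30 (K = ((-3 + 5)*3)*(4 - 5 + 2*(-2)) = (2*3)*(4 - 5 - 4) = 6*(-5) = -30)
K*l = -30*(-1/5223) = 10/1741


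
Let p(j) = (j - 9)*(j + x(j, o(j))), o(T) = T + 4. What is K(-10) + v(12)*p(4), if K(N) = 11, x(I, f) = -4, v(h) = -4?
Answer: 11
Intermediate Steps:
o(T) = 4 + T
p(j) = (-9 + j)*(-4 + j) (p(j) = (j - 9)*(j - 4) = (-9 + j)*(-4 + j))
K(-10) + v(12)*p(4) = 11 - 4*(36 + 4**2 - 13*4) = 11 - 4*(36 + 16 - 52) = 11 - 4*0 = 11 + 0 = 11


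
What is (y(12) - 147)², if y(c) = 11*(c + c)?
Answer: 13689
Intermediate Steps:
y(c) = 22*c (y(c) = 11*(2*c) = 22*c)
(y(12) - 147)² = (22*12 - 147)² = (264 - 147)² = 117² = 13689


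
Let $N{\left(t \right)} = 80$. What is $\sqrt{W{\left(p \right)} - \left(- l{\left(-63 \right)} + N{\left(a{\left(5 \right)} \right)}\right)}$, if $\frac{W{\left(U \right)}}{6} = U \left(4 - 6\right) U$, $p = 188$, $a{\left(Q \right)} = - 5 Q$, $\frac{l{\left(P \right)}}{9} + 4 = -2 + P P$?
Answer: $i \sqrt{388541} \approx 623.33 i$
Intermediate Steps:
$l{\left(P \right)} = -54 + 9 P^{2}$ ($l{\left(P \right)} = -36 + 9 \left(-2 + P P\right) = -36 + 9 \left(-2 + P^{2}\right) = -36 + \left(-18 + 9 P^{2}\right) = -54 + 9 P^{2}$)
$W{\left(U \right)} = - 12 U^{2}$ ($W{\left(U \right)} = 6 U \left(4 - 6\right) U = 6 U \left(-2\right) U = 6 - 2 U U = 6 \left(- 2 U^{2}\right) = - 12 U^{2}$)
$\sqrt{W{\left(p \right)} - \left(- l{\left(-63 \right)} + N{\left(a{\left(5 \right)} \right)}\right)} = \sqrt{- 12 \cdot 188^{2} - \left(134 - 35721\right)} = \sqrt{\left(-12\right) 35344 + \left(\left(-54 + 9 \cdot 3969\right) - 80\right)} = \sqrt{-424128 + \left(\left(-54 + 35721\right) - 80\right)} = \sqrt{-424128 + \left(35667 - 80\right)} = \sqrt{-424128 + 35587} = \sqrt{-388541} = i \sqrt{388541}$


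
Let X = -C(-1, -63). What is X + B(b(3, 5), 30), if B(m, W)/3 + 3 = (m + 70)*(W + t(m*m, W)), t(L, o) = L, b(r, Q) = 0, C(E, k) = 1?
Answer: 6290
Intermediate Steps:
B(m, W) = -9 + 3*(70 + m)*(W + m²) (B(m, W) = -9 + 3*((m + 70)*(W + m*m)) = -9 + 3*((70 + m)*(W + m²)) = -9 + 3*(70 + m)*(W + m²))
X = -1 (X = -1*1 = -1)
X + B(b(3, 5), 30) = -1 + (-9 + 3*0³ + 210*30 + 210*0² + 3*30*0) = -1 + (-9 + 3*0 + 6300 + 210*0 + 0) = -1 + (-9 + 0 + 6300 + 0 + 0) = -1 + 6291 = 6290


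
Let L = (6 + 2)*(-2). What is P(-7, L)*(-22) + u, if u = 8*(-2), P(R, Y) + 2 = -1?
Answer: 50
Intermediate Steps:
L = -16 (L = 8*(-2) = -16)
P(R, Y) = -3 (P(R, Y) = -2 - 1 = -3)
u = -16
P(-7, L)*(-22) + u = -3*(-22) - 16 = 66 - 16 = 50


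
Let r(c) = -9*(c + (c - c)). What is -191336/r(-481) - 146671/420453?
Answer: -1001021407/22470877 ≈ -44.547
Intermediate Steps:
r(c) = -9*c (r(c) = -9*(c + 0) = -9*c)
-191336/r(-481) - 146671/420453 = -191336/((-9*(-481))) - 146671/420453 = -191336/4329 - 146671*1/420453 = -191336*1/4329 - 146671/420453 = -191336/4329 - 146671/420453 = -1001021407/22470877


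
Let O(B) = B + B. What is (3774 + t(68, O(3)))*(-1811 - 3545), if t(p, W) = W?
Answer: -20245680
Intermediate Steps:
O(B) = 2*B
(3774 + t(68, O(3)))*(-1811 - 3545) = (3774 + 2*3)*(-1811 - 3545) = (3774 + 6)*(-5356) = 3780*(-5356) = -20245680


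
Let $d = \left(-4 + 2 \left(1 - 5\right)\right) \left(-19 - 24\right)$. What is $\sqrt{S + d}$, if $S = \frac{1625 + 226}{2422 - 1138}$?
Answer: $\frac{\sqrt{23696755}}{214} \approx 22.747$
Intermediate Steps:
$S = \frac{617}{428}$ ($S = \frac{1851}{1284} = 1851 \cdot \frac{1}{1284} = \frac{617}{428} \approx 1.4416$)
$d = 516$ ($d = \left(-4 + 2 \left(-4\right)\right) \left(-43\right) = \left(-4 - 8\right) \left(-43\right) = \left(-12\right) \left(-43\right) = 516$)
$\sqrt{S + d} = \sqrt{\frac{617}{428} + 516} = \sqrt{\frac{221465}{428}} = \frac{\sqrt{23696755}}{214}$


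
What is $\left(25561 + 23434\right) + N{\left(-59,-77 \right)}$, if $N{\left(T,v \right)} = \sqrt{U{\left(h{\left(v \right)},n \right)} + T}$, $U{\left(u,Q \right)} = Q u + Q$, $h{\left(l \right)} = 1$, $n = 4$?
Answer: $48995 + i \sqrt{51} \approx 48995.0 + 7.1414 i$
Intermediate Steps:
$U{\left(u,Q \right)} = Q + Q u$
$N{\left(T,v \right)} = \sqrt{8 + T}$ ($N{\left(T,v \right)} = \sqrt{4 \left(1 + 1\right) + T} = \sqrt{4 \cdot 2 + T} = \sqrt{8 + T}$)
$\left(25561 + 23434\right) + N{\left(-59,-77 \right)} = \left(25561 + 23434\right) + \sqrt{8 - 59} = 48995 + \sqrt{-51} = 48995 + i \sqrt{51}$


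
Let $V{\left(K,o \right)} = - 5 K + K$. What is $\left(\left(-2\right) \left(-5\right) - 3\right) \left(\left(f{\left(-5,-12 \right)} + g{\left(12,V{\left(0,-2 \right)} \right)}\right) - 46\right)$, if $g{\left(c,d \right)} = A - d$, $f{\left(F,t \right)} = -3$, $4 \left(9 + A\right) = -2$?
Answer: $- \frac{819}{2} \approx -409.5$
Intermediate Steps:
$A = - \frac{19}{2}$ ($A = -9 + \frac{1}{4} \left(-2\right) = -9 - \frac{1}{2} = - \frac{19}{2} \approx -9.5$)
$V{\left(K,o \right)} = - 4 K$
$g{\left(c,d \right)} = - \frac{19}{2} - d$
$\left(\left(-2\right) \left(-5\right) - 3\right) \left(\left(f{\left(-5,-12 \right)} + g{\left(12,V{\left(0,-2 \right)} \right)}\right) - 46\right) = \left(\left(-2\right) \left(-5\right) - 3\right) \left(\left(-3 - \left(\frac{19}{2} - 0\right)\right) - 46\right) = \left(10 - 3\right) \left(\left(-3 - \frac{19}{2}\right) - 46\right) = 7 \left(\left(-3 + \left(- \frac{19}{2} + 0\right)\right) - 46\right) = 7 \left(\left(-3 - \frac{19}{2}\right) - 46\right) = 7 \left(- \frac{25}{2} - 46\right) = 7 \left(- \frac{117}{2}\right) = - \frac{819}{2}$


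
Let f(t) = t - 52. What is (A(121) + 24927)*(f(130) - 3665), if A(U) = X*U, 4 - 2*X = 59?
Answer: -154954813/2 ≈ -7.7477e+7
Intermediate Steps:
X = -55/2 (X = 2 - 1/2*59 = 2 - 59/2 = -55/2 ≈ -27.500)
f(t) = -52 + t
A(U) = -55*U/2
(A(121) + 24927)*(f(130) - 3665) = (-55/2*121 + 24927)*((-52 + 130) - 3665) = (-6655/2 + 24927)*(78 - 3665) = (43199/2)*(-3587) = -154954813/2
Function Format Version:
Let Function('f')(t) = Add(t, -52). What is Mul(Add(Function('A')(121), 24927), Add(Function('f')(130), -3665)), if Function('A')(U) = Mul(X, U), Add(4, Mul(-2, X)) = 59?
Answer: Rational(-154954813, 2) ≈ -7.7477e+7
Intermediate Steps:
X = Rational(-55, 2) (X = Add(2, Mul(Rational(-1, 2), 59)) = Add(2, Rational(-59, 2)) = Rational(-55, 2) ≈ -27.500)
Function('f')(t) = Add(-52, t)
Function('A')(U) = Mul(Rational(-55, 2), U)
Mul(Add(Function('A')(121), 24927), Add(Function('f')(130), -3665)) = Mul(Add(Mul(Rational(-55, 2), 121), 24927), Add(Add(-52, 130), -3665)) = Mul(Add(Rational(-6655, 2), 24927), Add(78, -3665)) = Mul(Rational(43199, 2), -3587) = Rational(-154954813, 2)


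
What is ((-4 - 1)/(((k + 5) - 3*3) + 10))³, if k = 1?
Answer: -125/343 ≈ -0.36443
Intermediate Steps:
((-4 - 1)/(((k + 5) - 3*3) + 10))³ = ((-4 - 1)/(((1 + 5) - 3*3) + 10))³ = (-5/((6 - 9) + 10))³ = (-5/(-3 + 10))³ = (-5/7)³ = -125/343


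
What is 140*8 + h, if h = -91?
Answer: 1029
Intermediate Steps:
140*8 + h = 140*8 - 91 = 1120 - 91 = 1029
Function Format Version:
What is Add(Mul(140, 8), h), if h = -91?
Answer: 1029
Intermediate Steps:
Add(Mul(140, 8), h) = Add(Mul(140, 8), -91) = Add(1120, -91) = 1029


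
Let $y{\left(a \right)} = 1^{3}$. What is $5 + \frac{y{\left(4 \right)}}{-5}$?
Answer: $\frac{24}{5} \approx 4.8$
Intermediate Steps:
$y{\left(a \right)} = 1$
$5 + \frac{y{\left(4 \right)}}{-5} = 5 + 1 \frac{1}{-5} = 5 + 1 \left(- \frac{1}{5}\right) = 5 - \frac{1}{5} = \frac{24}{5}$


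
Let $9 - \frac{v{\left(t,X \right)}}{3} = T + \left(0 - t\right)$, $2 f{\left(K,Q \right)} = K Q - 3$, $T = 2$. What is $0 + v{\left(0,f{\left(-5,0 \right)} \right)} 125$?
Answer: $2625$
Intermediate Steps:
$f{\left(K,Q \right)} = - \frac{3}{2} + \frac{K Q}{2}$ ($f{\left(K,Q \right)} = \frac{K Q - 3}{2} = \frac{-3 + K Q}{2} = - \frac{3}{2} + \frac{K Q}{2}$)
$v{\left(t,X \right)} = 21 + 3 t$ ($v{\left(t,X \right)} = 27 - 3 \left(2 + \left(0 - t\right)\right) = 27 - 3 \left(2 - t\right) = 27 + \left(-6 + 3 t\right) = 21 + 3 t$)
$0 + v{\left(0,f{\left(-5,0 \right)} \right)} 125 = 0 + \left(21 + 3 \cdot 0\right) 125 = 0 + \left(21 + 0\right) 125 = 0 + 21 \cdot 125 = 0 + 2625 = 2625$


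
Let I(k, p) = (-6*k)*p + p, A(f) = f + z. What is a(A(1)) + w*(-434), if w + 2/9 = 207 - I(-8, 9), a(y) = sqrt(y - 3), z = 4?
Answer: 914872/9 + sqrt(2) ≈ 1.0165e+5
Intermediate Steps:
A(f) = 4 + f (A(f) = f + 4 = 4 + f)
a(y) = sqrt(-3 + y)
I(k, p) = p - 6*k*p (I(k, p) = -6*k*p + p = p - 6*k*p)
w = -2108/9 (w = -2/9 + (207 - 9*(1 - 6*(-8))) = -2/9 + (207 - 9*(1 + 48)) = -2/9 + (207 - 9*49) = -2/9 + (207 - 1*441) = -2/9 + (207 - 441) = -2/9 - 234 = -2108/9 ≈ -234.22)
a(A(1)) + w*(-434) = sqrt(-3 + (4 + 1)) - 2108/9*(-434) = sqrt(-3 + 5) + 914872/9 = sqrt(2) + 914872/9 = 914872/9 + sqrt(2)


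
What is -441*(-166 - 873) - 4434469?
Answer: -3976270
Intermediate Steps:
-441*(-166 - 873) - 4434469 = -441*(-1039) - 4434469 = 458199 - 4434469 = -3976270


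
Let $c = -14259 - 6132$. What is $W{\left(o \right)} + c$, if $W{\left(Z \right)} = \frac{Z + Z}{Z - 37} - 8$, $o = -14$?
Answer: $- \frac{1040321}{51} \approx -20398.0$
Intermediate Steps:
$W{\left(Z \right)} = -8 + \frac{2 Z}{-37 + Z}$ ($W{\left(Z \right)} = \frac{2 Z}{-37 + Z} - 8 = -8 + \frac{2 Z}{-37 + Z}$)
$c = -20391$ ($c = -14259 - 6132 = -20391$)
$W{\left(o \right)} + c = \frac{2 \left(148 - -42\right)}{-37 - 14} - 20391 = \frac{2 \left(148 + 42\right)}{-51} - 20391 = 2 \left(- \frac{1}{51}\right) 190 - 20391 = - \frac{380}{51} - 20391 = - \frac{1040321}{51}$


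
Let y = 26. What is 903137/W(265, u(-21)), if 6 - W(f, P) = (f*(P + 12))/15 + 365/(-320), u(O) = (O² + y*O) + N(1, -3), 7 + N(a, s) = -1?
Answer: 173402304/343963 ≈ 504.13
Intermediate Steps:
N(a, s) = -8 (N(a, s) = -7 - 1 = -8)
u(O) = -8 + O² + 26*O (u(O) = (O² + 26*O) - 8 = -8 + O² + 26*O)
W(f, P) = 457/64 - f*(12 + P)/15 (W(f, P) = 6 - ((f*(P + 12))/15 + 365/(-320)) = 6 - ((f*(12 + P))*(1/15) + 365*(-1/320)) = 6 - (f*(12 + P)/15 - 73/64) = 6 - (-73/64 + f*(12 + P)/15) = 6 + (73/64 - f*(12 + P)/15) = 457/64 - f*(12 + P)/15)
903137/W(265, u(-21)) = 903137/(457/64 - ⅘*265 - 1/15*(-8 + (-21)² + 26*(-21))*265) = 903137/(457/64 - 212 - 1/15*(-8 + 441 - 546)*265) = 903137/(457/64 - 212 - 1/15*(-113)*265) = 903137/(457/64 - 212 + 5989/3) = 903137/(343963/192) = 903137*(192/343963) = 173402304/343963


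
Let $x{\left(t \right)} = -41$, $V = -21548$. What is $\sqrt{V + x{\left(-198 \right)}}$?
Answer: $i \sqrt{21589} \approx 146.93 i$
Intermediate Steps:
$\sqrt{V + x{\left(-198 \right)}} = \sqrt{-21548 - 41} = \sqrt{-21589} = i \sqrt{21589}$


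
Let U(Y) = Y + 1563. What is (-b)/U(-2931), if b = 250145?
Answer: 250145/1368 ≈ 182.85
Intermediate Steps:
U(Y) = 1563 + Y
(-b)/U(-2931) = (-1*250145)/(1563 - 2931) = -250145/(-1368) = -250145*(-1/1368) = 250145/1368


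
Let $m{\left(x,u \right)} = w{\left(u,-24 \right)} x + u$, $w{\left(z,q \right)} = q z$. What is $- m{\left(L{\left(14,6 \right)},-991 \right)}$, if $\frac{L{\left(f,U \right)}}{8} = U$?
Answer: $-1140641$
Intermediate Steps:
$L{\left(f,U \right)} = 8 U$
$m{\left(x,u \right)} = u - 24 u x$ ($m{\left(x,u \right)} = - 24 u x + u = u - 24 u x$)
$- m{\left(L{\left(14,6 \right)},-991 \right)} = - \left(-991\right) \left(1 - 24 \cdot 8 \cdot 6\right) = - \left(-991\right) \left(1 - 1152\right) = - \left(-991\right) \left(-1151\right) = \left(-1\right) 1140641 = -1140641$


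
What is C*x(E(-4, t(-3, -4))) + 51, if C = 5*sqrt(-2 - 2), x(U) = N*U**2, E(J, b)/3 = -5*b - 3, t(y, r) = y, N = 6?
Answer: 51 + 77760*I ≈ 51.0 + 77760.0*I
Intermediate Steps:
E(J, b) = -9 - 15*b (E(J, b) = 3*(-5*b - 3) = 3*(-3 - 5*b) = -9 - 15*b)
x(U) = 6*U**2
C = 10*I (C = 5*sqrt(-4) = 5*(2*I) = 10*I ≈ 10.0*I)
C*x(E(-4, t(-3, -4))) + 51 = (10*I)*(6*(-9 - 15*(-3))**2) + 51 = (10*I)*(6*(-9 + 45)**2) + 51 = (10*I)*(6*36**2) + 51 = (10*I)*(6*1296) + 51 = (10*I)*7776 + 51 = 77760*I + 51 = 51 + 77760*I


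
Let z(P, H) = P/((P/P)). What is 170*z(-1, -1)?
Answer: -170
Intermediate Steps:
z(P, H) = P (z(P, H) = P/1 = P*1 = P)
170*z(-1, -1) = 170*(-1) = -170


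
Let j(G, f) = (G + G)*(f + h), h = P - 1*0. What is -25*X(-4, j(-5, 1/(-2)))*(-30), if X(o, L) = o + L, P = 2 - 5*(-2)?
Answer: -89250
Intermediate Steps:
P = 12 (P = 2 + 10 = 12)
h = 12 (h = 12 - 1*0 = 12 + 0 = 12)
j(G, f) = 2*G*(12 + f) (j(G, f) = (G + G)*(f + 12) = (2*G)*(12 + f) = 2*G*(12 + f))
X(o, L) = L + o
-25*X(-4, j(-5, 1/(-2)))*(-30) = -25*(2*(-5)*(12 + 1/(-2)) - 4)*(-30) = -25*(2*(-5)*(12 - ½) - 4)*(-30) = -25*(2*(-5)*(23/2) - 4)*(-30) = -25*(-115 - 4)*(-30) = -25*(-119)*(-30) = 2975*(-30) = -89250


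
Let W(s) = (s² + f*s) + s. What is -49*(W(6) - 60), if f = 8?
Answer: -1470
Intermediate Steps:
W(s) = s² + 9*s (W(s) = (s² + 8*s) + s = s² + 9*s)
-49*(W(6) - 60) = -49*(6*(9 + 6) - 60) = -49*(6*15 - 60) = -49*(90 - 60) = -49*30 = -1470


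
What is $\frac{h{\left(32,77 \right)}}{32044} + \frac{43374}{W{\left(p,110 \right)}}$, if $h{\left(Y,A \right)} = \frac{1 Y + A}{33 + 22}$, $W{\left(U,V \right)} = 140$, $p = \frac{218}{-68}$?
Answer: $\frac{3822161017}{12336940} \approx 309.81$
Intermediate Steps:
$p = - \frac{109}{34}$ ($p = 218 \left(- \frac{1}{68}\right) = - \frac{109}{34} \approx -3.2059$)
$h{\left(Y,A \right)} = \frac{A}{55} + \frac{Y}{55}$ ($h{\left(Y,A \right)} = \frac{Y + A}{55} = \left(A + Y\right) \frac{1}{55} = \frac{A}{55} + \frac{Y}{55}$)
$\frac{h{\left(32,77 \right)}}{32044} + \frac{43374}{W{\left(p,110 \right)}} = \frac{\frac{1}{55} \cdot 77 + \frac{1}{55} \cdot 32}{32044} + \frac{43374}{140} = \left(\frac{7}{5} + \frac{32}{55}\right) \frac{1}{32044} + 43374 \cdot \frac{1}{140} = \frac{109}{55} \cdot \frac{1}{32044} + \frac{21687}{70} = \frac{109}{1762420} + \frac{21687}{70} = \frac{3822161017}{12336940}$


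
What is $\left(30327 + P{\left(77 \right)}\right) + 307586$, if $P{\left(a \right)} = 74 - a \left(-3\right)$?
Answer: $338218$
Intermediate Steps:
$P{\left(a \right)} = 74 + 3 a$ ($P{\left(a \right)} = 74 - - 3 a = 74 + 3 a$)
$\left(30327 + P{\left(77 \right)}\right) + 307586 = \left(30327 + \left(74 + 3 \cdot 77\right)\right) + 307586 = \left(30327 + \left(74 + 231\right)\right) + 307586 = \left(30327 + 305\right) + 307586 = 30632 + 307586 = 338218$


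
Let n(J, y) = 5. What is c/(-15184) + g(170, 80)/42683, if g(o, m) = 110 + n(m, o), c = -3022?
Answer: 65367093/324049336 ≈ 0.20172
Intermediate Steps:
g(o, m) = 115 (g(o, m) = 110 + 5 = 115)
c/(-15184) + g(170, 80)/42683 = -3022/(-15184) + 115/42683 = -3022*(-1/15184) + 115*(1/42683) = 1511/7592 + 115/42683 = 65367093/324049336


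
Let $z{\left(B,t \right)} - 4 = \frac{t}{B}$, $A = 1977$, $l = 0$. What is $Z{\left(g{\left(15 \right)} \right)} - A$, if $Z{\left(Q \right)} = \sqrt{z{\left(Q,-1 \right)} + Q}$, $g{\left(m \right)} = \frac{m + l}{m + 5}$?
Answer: $-1977 + \frac{\sqrt{123}}{6} \approx -1975.2$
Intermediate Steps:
$z{\left(B,t \right)} = 4 + \frac{t}{B}$
$g{\left(m \right)} = \frac{m}{5 + m}$ ($g{\left(m \right)} = \frac{m + 0}{m + 5} = \frac{m}{5 + m}$)
$Z{\left(Q \right)} = \sqrt{4 + Q - \frac{1}{Q}}$ ($Z{\left(Q \right)} = \sqrt{\left(4 - \frac{1}{Q}\right) + Q} = \sqrt{4 + Q - \frac{1}{Q}}$)
$Z{\left(g{\left(15 \right)} \right)} - A = \sqrt{4 + \frac{15}{5 + 15} - \frac{1}{15 \frac{1}{5 + 15}}} - 1977 = \sqrt{4 + \frac{15}{20} - \frac{1}{15 \cdot \frac{1}{20}}} - 1977 = \sqrt{4 + 15 \cdot \frac{1}{20} - \frac{1}{15 \cdot \frac{1}{20}}} - 1977 = \sqrt{4 + \frac{3}{4} - \frac{1}{\frac{3}{4}}} - 1977 = \sqrt{4 + \frac{3}{4} - \frac{4}{3}} - 1977 = \sqrt{\frac{41}{12}} - 1977 = \frac{\sqrt{123}}{6} - 1977 = -1977 + \frac{\sqrt{123}}{6}$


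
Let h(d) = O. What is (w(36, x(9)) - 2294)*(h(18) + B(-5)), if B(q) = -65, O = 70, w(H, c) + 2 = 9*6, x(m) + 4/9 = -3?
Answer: -11210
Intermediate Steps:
x(m) = -31/9 (x(m) = -4/9 - 3 = -31/9)
w(H, c) = 52 (w(H, c) = -2 + 9*6 = -2 + 54 = 52)
h(d) = 70
(w(36, x(9)) - 2294)*(h(18) + B(-5)) = (52 - 2294)*(70 - 65) = -2242*5 = -11210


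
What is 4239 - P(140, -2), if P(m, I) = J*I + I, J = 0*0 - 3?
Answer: 4235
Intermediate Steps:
J = -3 (J = 0 - 3 = -3)
P(m, I) = -2*I (P(m, I) = -3*I + I = -2*I)
4239 - P(140, -2) = 4239 - (-2)*(-2) = 4239 - 1*4 = 4239 - 4 = 4235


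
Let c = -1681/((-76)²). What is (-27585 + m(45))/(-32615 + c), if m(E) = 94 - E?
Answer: 159047936/188385921 ≈ 0.84427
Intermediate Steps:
c = -1681/5776 ≈ -0.29103
(-27585 + m(45))/(-32615 + c) = (-27585 + (94 - 1*45))/(-32615 - 1681/5776) = (-27585 + (94 - 45))/(-188385921/5776) = (-27585 + 49)*(-5776/188385921) = -27536*(-5776/188385921) = 159047936/188385921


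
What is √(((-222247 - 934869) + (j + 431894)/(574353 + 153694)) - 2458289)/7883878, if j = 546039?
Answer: I*√1916353508920202794/5739833726266 ≈ 0.00024118*I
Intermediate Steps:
√(((-222247 - 934869) + (j + 431894)/(574353 + 153694)) - 2458289)/7883878 = √(((-222247 - 934869) + (546039 + 431894)/(574353 + 153694)) - 2458289)/7883878 = √((-1157116 + 977933/728047) - 2458289)*(1/7883878) = √(-842433854519/728047 - 2458289)*(1/7883878) = √(-2632183786102/728047)*(1/7883878) = (I*√1916353508920202794/728047)*(1/7883878) = I*√1916353508920202794/5739833726266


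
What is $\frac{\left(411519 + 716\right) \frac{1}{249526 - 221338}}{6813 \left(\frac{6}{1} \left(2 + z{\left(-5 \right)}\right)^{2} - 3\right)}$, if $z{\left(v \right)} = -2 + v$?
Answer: $\frac{14215}{973468692} \approx 1.4602 \cdot 10^{-5}$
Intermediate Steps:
$\frac{\left(411519 + 716\right) \frac{1}{249526 - 221338}}{6813 \left(\frac{6}{1} \left(2 + z{\left(-5 \right)}\right)^{2} - 3\right)} = \frac{\left(411519 + 716\right) \frac{1}{249526 - 221338}}{6813 \left(\frac{6}{1} \left(2 - 7\right)^{2} - 3\right)} = \frac{412235 \cdot \frac{1}{28188}}{6813 \left(6 \cdot 1 \left(2 - 7\right)^{2} + \left(2 - 5\right)\right)} = \frac{412235 \cdot \frac{1}{28188}}{6813 \left(6 \left(-5\right)^{2} - 3\right)} = \frac{14215}{972 \cdot 6813 \left(6 \cdot 25 - 3\right)} = \frac{14215}{972 \cdot 6813 \left(150 - 3\right)} = \frac{14215}{972 \cdot 6813 \cdot 147} = \frac{14215}{972 \cdot 1001511} = \frac{14215}{972} \cdot \frac{1}{1001511} = \frac{14215}{973468692}$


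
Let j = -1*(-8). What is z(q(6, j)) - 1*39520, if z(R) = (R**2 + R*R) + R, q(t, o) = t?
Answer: -39442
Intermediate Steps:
j = 8
z(R) = R + 2*R**2 (z(R) = (R**2 + R**2) + R = 2*R**2 + R = R + 2*R**2)
z(q(6, j)) - 1*39520 = 6*(1 + 2*6) - 1*39520 = 6*(1 + 12) - 39520 = 6*13 - 39520 = 78 - 39520 = -39442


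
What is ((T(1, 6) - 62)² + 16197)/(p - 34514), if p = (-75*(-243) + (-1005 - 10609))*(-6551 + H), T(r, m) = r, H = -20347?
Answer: -9959/88928596 ≈ -0.00011199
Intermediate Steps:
p = -177822678 (p = (-75*(-243) + (-1005 - 10609))*(-6551 - 20347) = (18225 - 11614)*(-26898) = 6611*(-26898) = -177822678)
((T(1, 6) - 62)² + 16197)/(p - 34514) = ((1 - 62)² + 16197)/(-177822678 - 34514) = ((-61)² + 16197)/(-177857192) = (3721 + 16197)*(-1/177857192) = 19918*(-1/177857192) = -9959/88928596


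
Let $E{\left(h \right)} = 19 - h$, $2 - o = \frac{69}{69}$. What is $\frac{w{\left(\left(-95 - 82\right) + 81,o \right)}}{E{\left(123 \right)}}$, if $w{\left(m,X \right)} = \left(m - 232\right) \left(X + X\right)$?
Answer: $\frac{82}{13} \approx 6.3077$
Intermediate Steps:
$o = 1$ ($o = 2 - \frac{69}{69} = 2 - 69 \cdot \frac{1}{69} = 2 - 1 = 1$)
$w{\left(m,X \right)} = 2 X \left(-232 + m\right)$ ($w{\left(m,X \right)} = \left(-232 + m\right) 2 X = 2 X \left(-232 + m\right)$)
$\frac{w{\left(\left(-95 - 82\right) + 81,o \right)}}{E{\left(123 \right)}} = \frac{2 \cdot 1 \left(-232 + \left(\left(-95 - 82\right) + 81\right)\right)}{19 - 123} = \frac{2 \cdot 1 \left(-232 + \left(-177 + 81\right)\right)}{19 - 123} = \frac{2 \cdot 1 \left(-232 - 96\right)}{-104} = 2 \cdot 1 \left(-328\right) \left(- \frac{1}{104}\right) = \left(-656\right) \left(- \frac{1}{104}\right) = \frac{82}{13}$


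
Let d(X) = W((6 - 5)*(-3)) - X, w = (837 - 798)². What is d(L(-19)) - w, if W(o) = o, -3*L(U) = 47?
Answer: -4525/3 ≈ -1508.3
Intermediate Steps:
L(U) = -47/3 (L(U) = -⅓*47 = -47/3)
w = 1521 (w = 39² = 1521)
d(X) = -3 - X (d(X) = (6 - 5)*(-3) - X = 1*(-3) - X = -3 - X)
d(L(-19)) - w = (-3 - 1*(-47/3)) - 1*1521 = (-3 + 47/3) - 1521 = 38/3 - 1521 = -4525/3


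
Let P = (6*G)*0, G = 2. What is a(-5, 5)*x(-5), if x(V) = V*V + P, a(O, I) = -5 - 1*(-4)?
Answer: -25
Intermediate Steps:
P = 0 (P = (6*2)*0 = 12*0 = 0)
a(O, I) = -1 (a(O, I) = -5 + 4 = -1)
x(V) = V² (x(V) = V*V + 0 = V² + 0 = V²)
a(-5, 5)*x(-5) = -1*(-5)² = -1*25 = -25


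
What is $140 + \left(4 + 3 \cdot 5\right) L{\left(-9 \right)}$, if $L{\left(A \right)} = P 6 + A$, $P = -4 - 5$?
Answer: $-1057$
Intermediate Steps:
$P = -9$ ($P = -4 - 5 = -9$)
$L{\left(A \right)} = -54 + A$ ($L{\left(A \right)} = \left(-9\right) 6 + A = -54 + A$)
$140 + \left(4 + 3 \cdot 5\right) L{\left(-9 \right)} = 140 + \left(4 + 3 \cdot 5\right) \left(-54 - 9\right) = 140 + \left(4 + 15\right) \left(-63\right) = 140 + 19 \left(-63\right) = 140 - 1197 = -1057$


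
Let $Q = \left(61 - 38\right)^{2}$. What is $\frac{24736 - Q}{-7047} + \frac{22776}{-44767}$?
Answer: $- \frac{414725747}{105157683} \approx -3.9438$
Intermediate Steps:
$Q = 529$ ($Q = 23^{2} = 529$)
$\frac{24736 - Q}{-7047} + \frac{22776}{-44767} = \frac{24736 - 529}{-7047} + \frac{22776}{-44767} = \left(24736 - 529\right) \left(- \frac{1}{7047}\right) + 22776 \left(- \frac{1}{44767}\right) = 24207 \left(- \frac{1}{7047}\right) - \frac{22776}{44767} = - \frac{8069}{2349} - \frac{22776}{44767} = - \frac{414725747}{105157683}$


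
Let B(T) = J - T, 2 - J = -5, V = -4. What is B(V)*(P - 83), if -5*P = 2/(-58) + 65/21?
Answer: -2800589/3045 ≈ -919.73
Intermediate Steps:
J = 7 (J = 2 - 1*(-5) = 2 + 5 = 7)
B(T) = 7 - T
P = -1864/3045 (P = -(2/(-58) + 65/21)/5 = -(2*(-1/58) + 65*(1/21))/5 = -(-1/29 + 65/21)/5 = -1/5*1864/609 = -1864/3045 ≈ -0.61215)
B(V)*(P - 83) = (7 - 1*(-4))*(-1864/3045 - 83) = (7 + 4)*(-254599/3045) = 11*(-254599/3045) = -2800589/3045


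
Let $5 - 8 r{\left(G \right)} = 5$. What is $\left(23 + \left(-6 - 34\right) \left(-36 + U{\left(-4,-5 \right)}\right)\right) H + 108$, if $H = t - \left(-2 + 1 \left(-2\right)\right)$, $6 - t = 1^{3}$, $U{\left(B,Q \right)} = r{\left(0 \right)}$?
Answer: $13275$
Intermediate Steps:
$r{\left(G \right)} = 0$ ($r{\left(G \right)} = \frac{5}{8} - \frac{5}{8} = 0$)
$U{\left(B,Q \right)} = 0$
$t = 5$ ($t = 6 - 1^{3} = 6 - 1 = 5$)
$H = 9$ ($H = 5 - \left(-2 + 1 \left(-2\right)\right) = 5 - \left(-2 - 2\right) = 5 - -4 = 5 + 4 = 9$)
$\left(23 + \left(-6 - 34\right) \left(-36 + U{\left(-4,-5 \right)}\right)\right) H + 108 = \left(23 + \left(-6 - 34\right) \left(-36 + 0\right)\right) 9 + 108 = \left(23 - -1440\right) 9 + 108 = \left(23 + 1440\right) 9 + 108 = 1463 \cdot 9 + 108 = 13167 + 108 = 13275$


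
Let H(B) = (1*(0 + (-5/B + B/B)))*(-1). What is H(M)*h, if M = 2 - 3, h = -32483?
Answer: 194898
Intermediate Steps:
M = -1
H(B) = -1 + 5/B (H(B) = (1*(0 + (-5/B + 1)))*(-1) = (1*(0 + (1 - 5/B)))*(-1) = (1*(1 - 5/B))*(-1) = (1 - 5/B)*(-1) = -1 + 5/B)
H(M)*h = ((5 - 1*(-1))/(-1))*(-32483) = -(5 + 1)*(-32483) = -1*6*(-32483) = -6*(-32483) = 194898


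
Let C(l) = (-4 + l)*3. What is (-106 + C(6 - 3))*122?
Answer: -13298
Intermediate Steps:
C(l) = -12 + 3*l
(-106 + C(6 - 3))*122 = (-106 + (-12 + 3*(6 - 3)))*122 = (-106 + (-12 + 3*3))*122 = (-106 + (-12 + 9))*122 = (-106 - 3)*122 = -109*122 = -13298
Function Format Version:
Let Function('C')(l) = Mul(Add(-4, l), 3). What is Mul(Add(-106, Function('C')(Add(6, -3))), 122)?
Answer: -13298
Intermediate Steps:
Function('C')(l) = Add(-12, Mul(3, l))
Mul(Add(-106, Function('C')(Add(6, -3))), 122) = Mul(Add(-106, Add(-12, Mul(3, Add(6, -3)))), 122) = Mul(Add(-106, Add(-12, Mul(3, 3))), 122) = Mul(Add(-106, Add(-12, 9)), 122) = Mul(Add(-106, -3), 122) = Mul(-109, 122) = -13298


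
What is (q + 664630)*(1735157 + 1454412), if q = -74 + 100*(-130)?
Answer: 2078182819364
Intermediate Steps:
q = -13074 (q = -74 - 13000 = -13074)
(q + 664630)*(1735157 + 1454412) = (-13074 + 664630)*(1735157 + 1454412) = 651556*3189569 = 2078182819364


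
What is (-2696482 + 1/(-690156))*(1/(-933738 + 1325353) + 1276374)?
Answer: -930212263295217559915123/270275441940 ≈ -3.4417e+12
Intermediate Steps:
(-2696482 + 1/(-690156))*(1/(-933738 + 1325353) + 1276374) = (-2696482 - 1/690156)*(1/391615 + 1276374) = -1860993231193*(1/391615 + 1276374)/690156 = -1860993231193/690156*499847204011/391615 = -930212263295217559915123/270275441940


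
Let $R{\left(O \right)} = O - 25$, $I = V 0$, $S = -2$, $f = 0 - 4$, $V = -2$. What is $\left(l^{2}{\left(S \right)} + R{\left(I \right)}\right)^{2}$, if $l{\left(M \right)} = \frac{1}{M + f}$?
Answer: $\frac{808201}{1296} \approx 623.61$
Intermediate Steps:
$f = -4$ ($f = 0 - 4 = -4$)
$l{\left(M \right)} = \frac{1}{-4 + M}$ ($l{\left(M \right)} = \frac{1}{M - 4} = \frac{1}{-4 + M}$)
$I = 0$ ($I = \left(-2\right) 0 = 0$)
$R{\left(O \right)} = -25 + O$
$\left(l^{2}{\left(S \right)} + R{\left(I \right)}\right)^{2} = \left(\left(\frac{1}{-4 - 2}\right)^{2} + \left(-25 + 0\right)\right)^{2} = \left(\left(\frac{1}{-6}\right)^{2} - 25\right)^{2} = \left(\left(- \frac{1}{6}\right)^{2} - 25\right)^{2} = \left(\frac{1}{36} - 25\right)^{2} = \left(- \frac{899}{36}\right)^{2} = \frac{808201}{1296}$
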